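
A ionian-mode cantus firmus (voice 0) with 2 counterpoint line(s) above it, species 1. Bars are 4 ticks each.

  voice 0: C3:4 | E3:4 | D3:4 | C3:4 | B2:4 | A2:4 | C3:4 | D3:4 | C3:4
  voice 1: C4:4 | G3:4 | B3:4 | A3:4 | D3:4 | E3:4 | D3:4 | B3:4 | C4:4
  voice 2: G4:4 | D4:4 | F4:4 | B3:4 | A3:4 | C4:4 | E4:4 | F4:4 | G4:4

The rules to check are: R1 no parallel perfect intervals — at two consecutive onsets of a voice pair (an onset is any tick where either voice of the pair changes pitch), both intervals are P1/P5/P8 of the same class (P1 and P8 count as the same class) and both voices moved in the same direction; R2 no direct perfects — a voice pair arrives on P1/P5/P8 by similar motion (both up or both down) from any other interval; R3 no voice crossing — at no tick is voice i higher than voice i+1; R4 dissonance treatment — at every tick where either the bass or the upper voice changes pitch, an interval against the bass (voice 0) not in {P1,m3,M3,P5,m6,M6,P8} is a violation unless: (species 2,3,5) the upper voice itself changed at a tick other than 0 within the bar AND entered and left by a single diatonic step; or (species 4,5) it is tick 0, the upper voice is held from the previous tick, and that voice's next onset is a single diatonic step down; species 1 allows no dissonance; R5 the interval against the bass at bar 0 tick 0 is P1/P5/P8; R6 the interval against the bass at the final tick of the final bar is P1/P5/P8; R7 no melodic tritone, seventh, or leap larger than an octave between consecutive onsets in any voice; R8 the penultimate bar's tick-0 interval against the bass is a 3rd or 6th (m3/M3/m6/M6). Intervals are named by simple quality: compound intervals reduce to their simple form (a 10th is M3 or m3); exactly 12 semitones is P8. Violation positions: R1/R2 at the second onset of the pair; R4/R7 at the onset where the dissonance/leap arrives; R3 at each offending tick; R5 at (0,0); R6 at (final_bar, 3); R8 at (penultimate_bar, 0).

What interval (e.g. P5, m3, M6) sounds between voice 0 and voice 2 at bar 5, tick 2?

voice 0=A2 voice 2=C4 -> m3

m3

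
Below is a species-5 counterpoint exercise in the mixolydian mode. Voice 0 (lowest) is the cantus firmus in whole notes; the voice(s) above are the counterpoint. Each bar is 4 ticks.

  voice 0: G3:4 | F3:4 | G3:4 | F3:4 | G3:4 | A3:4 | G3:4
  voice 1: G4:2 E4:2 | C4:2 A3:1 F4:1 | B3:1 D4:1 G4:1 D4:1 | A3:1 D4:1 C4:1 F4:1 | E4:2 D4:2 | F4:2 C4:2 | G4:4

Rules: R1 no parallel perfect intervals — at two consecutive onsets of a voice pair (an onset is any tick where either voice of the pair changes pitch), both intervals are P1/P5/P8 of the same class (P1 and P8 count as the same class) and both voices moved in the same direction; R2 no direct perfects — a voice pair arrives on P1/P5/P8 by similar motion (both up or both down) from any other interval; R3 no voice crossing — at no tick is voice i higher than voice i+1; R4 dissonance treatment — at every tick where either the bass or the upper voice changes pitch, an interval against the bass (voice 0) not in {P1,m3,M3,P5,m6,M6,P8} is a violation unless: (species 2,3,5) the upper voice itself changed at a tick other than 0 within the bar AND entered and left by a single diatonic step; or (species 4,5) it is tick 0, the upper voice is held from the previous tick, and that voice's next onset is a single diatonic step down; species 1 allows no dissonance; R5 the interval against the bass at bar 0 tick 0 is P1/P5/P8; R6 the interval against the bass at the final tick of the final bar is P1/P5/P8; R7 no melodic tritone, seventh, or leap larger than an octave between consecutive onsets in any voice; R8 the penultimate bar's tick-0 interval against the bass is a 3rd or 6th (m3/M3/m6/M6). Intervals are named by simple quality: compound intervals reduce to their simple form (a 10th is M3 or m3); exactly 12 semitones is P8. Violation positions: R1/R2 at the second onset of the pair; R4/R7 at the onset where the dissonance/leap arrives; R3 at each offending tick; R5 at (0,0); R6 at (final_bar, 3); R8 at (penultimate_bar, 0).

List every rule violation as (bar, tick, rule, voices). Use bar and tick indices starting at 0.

(1, 0, R2, (0, 1))
(2, 0, R7, (1,))

bar 0: v0=G3 v1=G4 downbeat P8
bar 1: v0=F3 v1=C4 downbeat P5
bar 2: v0=G3 v1=B3 downbeat M3
bar 3: v0=F3 v1=A3 downbeat M3
bar 4: v0=G3 v1=E4 downbeat M6
bar 5: v0=A3 v1=F4 downbeat m6
bar 6: v0=G3 v1=G4 downbeat P8
  -> R2 @ bar 1 tick 0 v(0, 1): G3/E4 M6 -> F3/C4 P5 similar
  -> R7 @ bar 2 tick 0 v(1,): F4->B3 leap 6st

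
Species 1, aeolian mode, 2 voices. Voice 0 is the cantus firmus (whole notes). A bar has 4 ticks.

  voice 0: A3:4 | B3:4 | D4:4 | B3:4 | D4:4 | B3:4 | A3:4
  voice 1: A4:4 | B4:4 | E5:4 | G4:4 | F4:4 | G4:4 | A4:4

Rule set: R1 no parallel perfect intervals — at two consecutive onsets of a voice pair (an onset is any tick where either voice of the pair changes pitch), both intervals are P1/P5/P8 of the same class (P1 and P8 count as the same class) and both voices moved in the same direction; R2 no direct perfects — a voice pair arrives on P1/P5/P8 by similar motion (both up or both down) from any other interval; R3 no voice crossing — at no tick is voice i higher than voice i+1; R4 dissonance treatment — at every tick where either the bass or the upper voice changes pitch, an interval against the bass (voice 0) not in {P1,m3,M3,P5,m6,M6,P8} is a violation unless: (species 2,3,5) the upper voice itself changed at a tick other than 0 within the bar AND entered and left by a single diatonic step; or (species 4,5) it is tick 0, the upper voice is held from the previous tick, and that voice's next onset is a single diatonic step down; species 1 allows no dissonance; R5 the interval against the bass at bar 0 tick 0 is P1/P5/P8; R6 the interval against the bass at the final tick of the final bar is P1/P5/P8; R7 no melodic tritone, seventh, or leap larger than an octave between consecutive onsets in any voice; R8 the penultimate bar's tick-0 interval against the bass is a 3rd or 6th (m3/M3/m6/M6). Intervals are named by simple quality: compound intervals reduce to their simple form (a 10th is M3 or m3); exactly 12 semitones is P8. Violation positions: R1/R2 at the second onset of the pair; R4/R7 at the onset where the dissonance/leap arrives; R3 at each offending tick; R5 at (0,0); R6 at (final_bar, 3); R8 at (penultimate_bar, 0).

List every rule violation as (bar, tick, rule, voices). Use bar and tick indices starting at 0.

bar 0: v0=A3 v1=A4 downbeat P8
bar 1: v0=B3 v1=B4 downbeat P8
bar 2: v0=D4 v1=E5 downbeat M2
bar 3: v0=B3 v1=G4 downbeat m6
bar 4: v0=D4 v1=F4 downbeat m3
bar 5: v0=B3 v1=G4 downbeat m6
bar 6: v0=A3 v1=A4 downbeat P8
  -> R1 @ bar 1 tick 0 v(0, 1): A3/A4 P8 -> B3/B4 P8 similar
  -> R4 @ bar 2 tick 0 v(0, 1): D4/E5 M2 untreated

(1, 0, R1, (0, 1))
(2, 0, R4, (0, 1))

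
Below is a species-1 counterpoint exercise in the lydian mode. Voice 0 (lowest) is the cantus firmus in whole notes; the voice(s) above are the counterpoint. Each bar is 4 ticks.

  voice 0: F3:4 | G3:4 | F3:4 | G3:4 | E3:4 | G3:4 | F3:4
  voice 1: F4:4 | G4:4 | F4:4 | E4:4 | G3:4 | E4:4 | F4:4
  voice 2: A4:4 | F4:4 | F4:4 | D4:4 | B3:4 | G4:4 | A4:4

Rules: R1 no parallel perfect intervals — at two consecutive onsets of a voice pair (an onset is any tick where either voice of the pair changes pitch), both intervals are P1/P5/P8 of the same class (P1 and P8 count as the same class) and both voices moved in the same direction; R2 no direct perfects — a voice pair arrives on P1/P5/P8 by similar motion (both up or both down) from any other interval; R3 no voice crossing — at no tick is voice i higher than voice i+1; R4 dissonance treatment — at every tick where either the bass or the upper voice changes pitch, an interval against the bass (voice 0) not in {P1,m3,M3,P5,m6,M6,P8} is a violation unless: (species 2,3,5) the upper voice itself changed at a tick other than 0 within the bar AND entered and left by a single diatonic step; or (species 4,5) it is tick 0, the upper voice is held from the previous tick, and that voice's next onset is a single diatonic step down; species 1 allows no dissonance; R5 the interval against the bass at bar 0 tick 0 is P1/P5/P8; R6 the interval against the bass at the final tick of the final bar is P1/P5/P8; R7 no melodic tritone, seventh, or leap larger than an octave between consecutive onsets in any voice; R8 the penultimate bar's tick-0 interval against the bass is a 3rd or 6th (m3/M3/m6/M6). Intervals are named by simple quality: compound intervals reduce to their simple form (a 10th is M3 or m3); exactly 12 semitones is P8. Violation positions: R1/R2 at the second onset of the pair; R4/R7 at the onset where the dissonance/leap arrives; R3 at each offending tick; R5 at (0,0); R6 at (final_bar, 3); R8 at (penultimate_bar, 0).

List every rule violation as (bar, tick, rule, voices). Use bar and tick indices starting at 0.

bar 0: v0=F3 v1=F4 v2=A4 downbeat M3
bar 1: v0=G3 v1=G4 v2=F4 downbeat m7
bar 2: v0=F3 v1=F4 v2=F4 downbeat P8
bar 3: v0=G3 v1=E4 v2=D4 downbeat P5
bar 4: v0=E3 v1=G3 v2=B3 downbeat P5
bar 5: v0=G3 v1=E4 v2=G4 downbeat P8
bar 6: v0=F3 v1=F4 v2=A4 downbeat M3
  -> R5 @ bar 0 tick 0 v(0, 2): opens on M3
  -> R1 @ bar 1 tick 0 v(0, 1): F3/F4 P8 -> G3/G4 P8 similar
  -> R3 @ bar 1 tick 0 v(1, 2): G4 above F4
  -> R4 @ bar 1 tick 0 v(0, 2): G3/F4 m7 untreated
  -> R3 @ bar 1 tick 1 v(1, 2): G4 above F4
  -> R3 @ bar 1 tick 2 v(1, 2): G4 above F4
  -> R3 @ bar 1 tick 3 v(1, 2): G4 above F4
  -> R1 @ bar 2 tick 0 v(0, 1): G3/G4 P8 -> F3/F4 P8 similar
  -> R3 @ bar 3 tick 0 v(1, 2): E4 above D4
  -> R3 @ bar 3 tick 1 v(1, 2): E4 above D4
  -> R3 @ bar 3 tick 2 v(1, 2): E4 above D4
  -> R3 @ bar 3 tick 3 v(1, 2): E4 above D4
  -> R1 @ bar 4 tick 0 v(0, 2): G3/D4 P5 -> E3/B3 P5 similar
  -> R2 @ bar 5 tick 0 v(0, 2): E3/B3 P5 -> G3/G4 P8 similar
  -> R8 @ bar 5 tick 0 v(0, 2): penult P8 not 3rd/6th
  -> R6 @ bar 6 tick 3 v(0, 2): closes on M3

(0, 0, R5, (0, 2))
(1, 0, R1, (0, 1))
(1, 0, R3, (1, 2))
(1, 0, R4, (0, 2))
(1, 1, R3, (1, 2))
(1, 2, R3, (1, 2))
(1, 3, R3, (1, 2))
(2, 0, R1, (0, 1))
(3, 0, R3, (1, 2))
(3, 1, R3, (1, 2))
(3, 2, R3, (1, 2))
(3, 3, R3, (1, 2))
(4, 0, R1, (0, 2))
(5, 0, R2, (0, 2))
(5, 0, R8, (0, 2))
(6, 3, R6, (0, 2))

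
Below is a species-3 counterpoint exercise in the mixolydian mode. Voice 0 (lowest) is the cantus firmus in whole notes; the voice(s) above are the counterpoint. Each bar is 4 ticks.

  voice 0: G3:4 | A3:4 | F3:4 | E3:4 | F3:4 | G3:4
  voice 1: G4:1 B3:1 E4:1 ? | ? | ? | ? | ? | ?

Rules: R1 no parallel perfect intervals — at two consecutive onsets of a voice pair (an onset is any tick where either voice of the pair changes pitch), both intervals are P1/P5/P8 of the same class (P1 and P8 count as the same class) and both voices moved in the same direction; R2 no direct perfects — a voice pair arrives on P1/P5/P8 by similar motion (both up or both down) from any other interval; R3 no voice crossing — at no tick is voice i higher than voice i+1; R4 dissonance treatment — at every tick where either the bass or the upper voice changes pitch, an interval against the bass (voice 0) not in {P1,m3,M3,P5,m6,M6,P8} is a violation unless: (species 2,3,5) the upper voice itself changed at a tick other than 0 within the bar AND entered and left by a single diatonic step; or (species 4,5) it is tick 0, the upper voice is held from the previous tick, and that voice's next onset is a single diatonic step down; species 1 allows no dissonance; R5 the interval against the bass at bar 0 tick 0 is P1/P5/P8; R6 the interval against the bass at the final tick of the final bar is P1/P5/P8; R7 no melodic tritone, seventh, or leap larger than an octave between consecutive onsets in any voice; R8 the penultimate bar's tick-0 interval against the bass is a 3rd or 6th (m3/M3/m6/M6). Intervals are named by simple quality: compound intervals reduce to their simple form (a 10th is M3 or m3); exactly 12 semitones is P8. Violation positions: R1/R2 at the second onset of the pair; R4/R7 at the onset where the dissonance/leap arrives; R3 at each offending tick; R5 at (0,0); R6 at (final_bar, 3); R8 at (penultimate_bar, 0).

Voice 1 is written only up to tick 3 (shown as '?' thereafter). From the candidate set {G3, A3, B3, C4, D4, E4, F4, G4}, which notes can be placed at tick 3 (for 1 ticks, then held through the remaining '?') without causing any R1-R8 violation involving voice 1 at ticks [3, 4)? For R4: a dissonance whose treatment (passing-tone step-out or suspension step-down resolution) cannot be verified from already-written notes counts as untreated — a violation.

G3: legal
A3: violates R4
B3: legal
C4: violates R4
D4: legal
E4: legal
F4: violates R4
G4: legal

{B3, D4, E4, G3, G4}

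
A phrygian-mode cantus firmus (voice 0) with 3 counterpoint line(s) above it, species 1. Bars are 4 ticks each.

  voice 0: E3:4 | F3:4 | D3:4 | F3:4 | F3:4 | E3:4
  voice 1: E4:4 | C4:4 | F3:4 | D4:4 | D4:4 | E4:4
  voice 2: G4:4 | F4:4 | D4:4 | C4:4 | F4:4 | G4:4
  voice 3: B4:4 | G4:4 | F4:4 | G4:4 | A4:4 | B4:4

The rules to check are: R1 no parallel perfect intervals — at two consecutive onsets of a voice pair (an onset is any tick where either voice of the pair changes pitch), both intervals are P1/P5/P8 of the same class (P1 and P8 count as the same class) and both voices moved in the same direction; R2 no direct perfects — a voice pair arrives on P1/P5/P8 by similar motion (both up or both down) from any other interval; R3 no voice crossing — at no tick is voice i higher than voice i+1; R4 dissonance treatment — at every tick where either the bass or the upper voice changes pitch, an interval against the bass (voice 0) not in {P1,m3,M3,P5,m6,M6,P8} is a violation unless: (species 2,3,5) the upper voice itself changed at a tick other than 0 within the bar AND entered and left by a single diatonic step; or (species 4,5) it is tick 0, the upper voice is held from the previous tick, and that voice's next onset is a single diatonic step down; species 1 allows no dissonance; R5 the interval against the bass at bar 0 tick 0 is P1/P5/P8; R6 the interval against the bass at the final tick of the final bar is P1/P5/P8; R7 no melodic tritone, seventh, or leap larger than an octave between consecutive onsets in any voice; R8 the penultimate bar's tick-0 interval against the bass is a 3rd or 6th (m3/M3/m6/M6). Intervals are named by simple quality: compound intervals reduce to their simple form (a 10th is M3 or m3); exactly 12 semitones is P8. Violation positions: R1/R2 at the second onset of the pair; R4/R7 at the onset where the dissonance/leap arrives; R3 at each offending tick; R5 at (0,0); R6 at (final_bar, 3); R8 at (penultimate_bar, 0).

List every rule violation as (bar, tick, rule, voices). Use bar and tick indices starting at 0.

bar 0: v0=E3 v1=E4 v2=G4 v3=B4 downbeat P5
bar 1: v0=F3 v1=C4 v2=F4 v3=G4 downbeat M2
bar 2: v0=D3 v1=F3 v2=D4 v3=F4 downbeat m3
bar 3: v0=F3 v1=D4 v2=C4 v3=G4 downbeat M2
bar 4: v0=F3 v1=D4 v2=F4 v3=A4 downbeat M3
bar 5: v0=E3 v1=E4 v2=G4 v3=B4 downbeat P5
  -> R5 @ bar 0 tick 0 v(0, 2): opens on m3
  -> R1 @ bar 1 tick 0 v(1, 3): E4/B4 P5 -> C4/G4 P5 similar
  -> R4 @ bar 1 tick 0 v(0, 3): F3/G4 M2 untreated
  -> R1 @ bar 2 tick 0 v(0, 2): F3/F4 P8 -> D3/D4 P8 similar
  -> R2 @ bar 2 tick 0 v(1, 3): C4/G4 P5 -> F3/F4 P8 similar
  -> R3 @ bar 3 tick 0 v(1, 2): D4 above C4
  -> R4 @ bar 3 tick 0 v(0, 3): F3/G4 M2 untreated
  -> R3 @ bar 3 tick 1 v(1, 2): D4 above C4
  -> R3 @ bar 3 tick 2 v(1, 2): D4 above C4
  -> R3 @ bar 3 tick 3 v(1, 2): D4 above C4
  -> R8 @ bar 4 tick 0 v(0, 2): penult P8 not 3rd/6th
  -> R1 @ bar 5 tick 0 v(1, 3): D4/A4 P5 -> E4/B4 P5 similar
  -> R6 @ bar 5 tick 3 v(0, 2): closes on m3

(0, 0, R5, (0, 2))
(1, 0, R1, (1, 3))
(1, 0, R4, (0, 3))
(2, 0, R1, (0, 2))
(2, 0, R2, (1, 3))
(3, 0, R3, (1, 2))
(3, 0, R4, (0, 3))
(3, 1, R3, (1, 2))
(3, 2, R3, (1, 2))
(3, 3, R3, (1, 2))
(4, 0, R8, (0, 2))
(5, 0, R1, (1, 3))
(5, 3, R6, (0, 2))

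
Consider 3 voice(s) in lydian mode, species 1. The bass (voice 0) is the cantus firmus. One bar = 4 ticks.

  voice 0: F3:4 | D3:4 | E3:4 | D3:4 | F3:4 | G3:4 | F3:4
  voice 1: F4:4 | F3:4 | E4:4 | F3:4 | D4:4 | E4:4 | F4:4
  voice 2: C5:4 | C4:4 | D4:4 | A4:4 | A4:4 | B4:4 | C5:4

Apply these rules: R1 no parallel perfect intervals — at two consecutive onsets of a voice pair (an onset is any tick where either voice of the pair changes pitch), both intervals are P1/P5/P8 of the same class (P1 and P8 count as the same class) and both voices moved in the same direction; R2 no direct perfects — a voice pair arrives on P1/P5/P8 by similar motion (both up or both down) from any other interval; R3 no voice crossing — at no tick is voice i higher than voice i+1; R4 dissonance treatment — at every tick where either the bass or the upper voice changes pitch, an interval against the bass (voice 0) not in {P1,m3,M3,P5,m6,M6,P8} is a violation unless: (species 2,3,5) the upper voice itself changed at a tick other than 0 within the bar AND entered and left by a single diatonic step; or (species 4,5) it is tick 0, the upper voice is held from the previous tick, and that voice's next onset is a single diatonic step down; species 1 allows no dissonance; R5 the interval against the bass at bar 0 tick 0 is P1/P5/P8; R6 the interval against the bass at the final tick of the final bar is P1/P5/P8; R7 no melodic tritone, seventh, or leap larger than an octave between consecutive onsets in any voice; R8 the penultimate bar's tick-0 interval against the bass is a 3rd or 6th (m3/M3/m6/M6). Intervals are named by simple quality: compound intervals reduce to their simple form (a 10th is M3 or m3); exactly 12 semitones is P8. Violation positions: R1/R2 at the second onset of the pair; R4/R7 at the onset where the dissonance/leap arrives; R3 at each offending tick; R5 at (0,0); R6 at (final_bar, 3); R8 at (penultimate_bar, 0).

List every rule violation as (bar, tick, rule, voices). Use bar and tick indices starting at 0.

bar 0: v0=F3 v1=F4 v2=C5 downbeat P5
bar 1: v0=D3 v1=F3 v2=C4 downbeat m7
bar 2: v0=E3 v1=E4 v2=D4 downbeat m7
bar 3: v0=D3 v1=F3 v2=A4 downbeat P5
bar 4: v0=F3 v1=D4 v2=A4 downbeat M3
bar 5: v0=G3 v1=E4 v2=B4 downbeat M3
bar 6: v0=F3 v1=F4 v2=C5 downbeat P5
  -> R1 @ bar 1 tick 0 v(1, 2): F4/C5 P5 -> F3/C4 P5 similar
  -> R4 @ bar 1 tick 0 v(0, 2): D3/C4 m7 untreated
  -> R2 @ bar 2 tick 0 v(0, 1): D3/F3 m3 -> E3/E4 P8 similar
  -> R3 @ bar 2 tick 0 v(1, 2): E4 above D4
  -> R4 @ bar 2 tick 0 v(0, 2): E3/D4 m7 untreated
  -> R7 @ bar 2 tick 0 v(1,): F3->E4 leap 11st
  -> R3 @ bar 2 tick 1 v(1, 2): E4 above D4
  -> R3 @ bar 2 tick 2 v(1, 2): E4 above D4
  -> R3 @ bar 2 tick 3 v(1, 2): E4 above D4
  -> R7 @ bar 3 tick 0 v(1,): E4->F3 leap 11st
  -> R1 @ bar 5 tick 0 v(1, 2): D4/A4 P5 -> E4/B4 P5 similar
  -> R1 @ bar 6 tick 0 v(1, 2): E4/B4 P5 -> F4/C5 P5 similar

(1, 0, R1, (1, 2))
(1, 0, R4, (0, 2))
(2, 0, R2, (0, 1))
(2, 0, R3, (1, 2))
(2, 0, R4, (0, 2))
(2, 0, R7, (1,))
(2, 1, R3, (1, 2))
(2, 2, R3, (1, 2))
(2, 3, R3, (1, 2))
(3, 0, R7, (1,))
(5, 0, R1, (1, 2))
(6, 0, R1, (1, 2))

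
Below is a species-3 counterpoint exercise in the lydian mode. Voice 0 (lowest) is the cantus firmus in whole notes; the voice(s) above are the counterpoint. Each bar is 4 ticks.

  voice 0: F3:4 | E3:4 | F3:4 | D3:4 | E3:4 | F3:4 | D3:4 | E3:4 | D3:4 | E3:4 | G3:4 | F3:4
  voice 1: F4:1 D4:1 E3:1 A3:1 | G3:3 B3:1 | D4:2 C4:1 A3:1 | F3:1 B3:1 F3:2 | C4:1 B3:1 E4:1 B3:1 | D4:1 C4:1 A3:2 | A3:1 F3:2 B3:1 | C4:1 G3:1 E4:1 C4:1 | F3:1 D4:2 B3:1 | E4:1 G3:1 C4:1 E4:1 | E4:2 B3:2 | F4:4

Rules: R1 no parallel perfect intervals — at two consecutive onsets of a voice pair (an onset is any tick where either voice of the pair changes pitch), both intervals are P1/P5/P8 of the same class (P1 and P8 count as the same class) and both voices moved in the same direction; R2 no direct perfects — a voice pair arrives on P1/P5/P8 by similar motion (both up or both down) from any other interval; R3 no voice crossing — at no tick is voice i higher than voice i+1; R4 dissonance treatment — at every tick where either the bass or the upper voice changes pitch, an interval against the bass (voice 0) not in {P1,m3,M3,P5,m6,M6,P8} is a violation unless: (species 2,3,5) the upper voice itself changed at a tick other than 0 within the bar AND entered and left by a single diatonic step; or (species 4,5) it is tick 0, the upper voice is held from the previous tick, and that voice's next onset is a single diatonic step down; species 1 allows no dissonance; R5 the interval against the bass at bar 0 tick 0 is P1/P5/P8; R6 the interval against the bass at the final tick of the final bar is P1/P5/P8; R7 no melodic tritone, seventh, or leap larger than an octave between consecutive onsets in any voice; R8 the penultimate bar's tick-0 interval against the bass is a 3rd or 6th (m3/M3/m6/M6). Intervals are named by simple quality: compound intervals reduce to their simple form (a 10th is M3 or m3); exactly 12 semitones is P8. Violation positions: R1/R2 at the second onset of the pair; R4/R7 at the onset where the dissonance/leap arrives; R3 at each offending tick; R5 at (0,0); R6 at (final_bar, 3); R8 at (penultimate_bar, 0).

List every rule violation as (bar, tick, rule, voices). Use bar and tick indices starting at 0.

(0, 2, R3, (0, 1))
(0, 2, R4, (0, 1))
(0, 2, R7, (1,))
(3, 1, R7, (1,))
(3, 2, R7, (1,))
(6, 3, R7, (1,))
(9, 0, R2, (0, 1))
(11, 0, R7, (1,))

bar 0: v0=F3 v1=F4 downbeat P8
bar 1: v0=E3 v1=G3 downbeat m3
bar 2: v0=F3 v1=D4 downbeat M6
bar 3: v0=D3 v1=F3 downbeat m3
bar 4: v0=E3 v1=C4 downbeat m6
bar 5: v0=F3 v1=D4 downbeat M6
bar 6: v0=D3 v1=A3 downbeat P5
bar 7: v0=E3 v1=C4 downbeat m6
bar 8: v0=D3 v1=F3 downbeat m3
bar 9: v0=E3 v1=E4 downbeat P8
bar 10: v0=G3 v1=E4 downbeat M6
bar 11: v0=F3 v1=F4 downbeat P8
  -> R3 @ bar 0 tick 2 v(0, 1): F3 above E3
  -> R4 @ bar 0 tick 2 v(0, 1): F3/E3 m2 untreated
  -> R7 @ bar 0 tick 2 v(1,): D4->E3 leap 10st
  -> R7 @ bar 3 tick 1 v(1,): F3->B3 leap 6st
  -> R7 @ bar 3 tick 2 v(1,): B3->F3 leap 6st
  -> R7 @ bar 6 tick 3 v(1,): F3->B3 leap 6st
  -> R2 @ bar 9 tick 0 v(0, 1): D3/B3 M6 -> E3/E4 P8 similar
  -> R7 @ bar 11 tick 0 v(1,): B3->F4 leap 6st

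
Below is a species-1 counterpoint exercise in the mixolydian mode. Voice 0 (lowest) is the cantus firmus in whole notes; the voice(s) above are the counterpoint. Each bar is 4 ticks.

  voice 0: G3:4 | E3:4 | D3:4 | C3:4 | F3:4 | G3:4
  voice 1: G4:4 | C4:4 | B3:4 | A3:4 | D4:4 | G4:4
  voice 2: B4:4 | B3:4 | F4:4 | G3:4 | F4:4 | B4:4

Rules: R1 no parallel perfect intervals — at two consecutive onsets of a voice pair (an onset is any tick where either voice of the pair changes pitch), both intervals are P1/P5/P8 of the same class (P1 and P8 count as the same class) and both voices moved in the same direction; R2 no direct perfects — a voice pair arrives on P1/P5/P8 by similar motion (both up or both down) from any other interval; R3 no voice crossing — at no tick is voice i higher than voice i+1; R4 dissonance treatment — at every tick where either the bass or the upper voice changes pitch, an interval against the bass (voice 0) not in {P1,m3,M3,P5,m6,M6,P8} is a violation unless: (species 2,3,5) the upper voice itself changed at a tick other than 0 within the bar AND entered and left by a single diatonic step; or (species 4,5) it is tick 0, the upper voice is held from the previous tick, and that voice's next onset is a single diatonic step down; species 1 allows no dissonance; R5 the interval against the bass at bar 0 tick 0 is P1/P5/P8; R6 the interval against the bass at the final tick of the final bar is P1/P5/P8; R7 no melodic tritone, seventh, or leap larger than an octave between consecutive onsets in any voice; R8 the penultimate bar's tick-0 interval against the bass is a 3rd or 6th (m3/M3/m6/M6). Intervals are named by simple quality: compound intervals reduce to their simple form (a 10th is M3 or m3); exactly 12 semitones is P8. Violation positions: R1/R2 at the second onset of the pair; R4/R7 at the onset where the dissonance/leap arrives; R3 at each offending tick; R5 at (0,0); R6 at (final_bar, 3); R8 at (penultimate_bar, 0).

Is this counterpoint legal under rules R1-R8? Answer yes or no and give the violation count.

No (19 violations)

bar 0: v0=G3 v1=G4 v2=B4 (M3)
bar 1: v0=E3 v1=C4 v2=B3 (P5)
bar 2: v0=D3 v1=B3 v2=F4 (m3)
bar 3: v0=C3 v1=A3 v2=G3 (P5)
bar 4: v0=F3 v1=D4 v2=F4 (P8)
bar 5: v0=G3 v1=G4 v2=B4 (M3)
  R5 @ bar0.0: opens on M3
  R2 @ bar1.0: G3/B4 M3 -> E3/B3 P5 similar
  R3 @ bar1.0: C4 above B3
  R3 @ bar1.1: C4 above B3
  R3 @ bar1.2: C4 above B3
  R3 @ bar1.3: C4 above B3
  R7 @ bar2.0: B3->F4 leap 6st
  R2 @ bar3.0: D3/F4 m3 -> C3/G3 P5 similar
  R3 @ bar3.0: A3 above G3
  R7 @ bar3.0: F4->G3 leap 10st
  R3 @ bar3.1: A3 above G3
  R3 @ bar3.2: A3 above G3
  R3 @ bar3.3: A3 above G3
  R2 @ bar4.0: C3/G3 P5 -> F3/F4 P8 similar
  R7 @ bar4.0: G3->F4 leap 10st
  R8 @ bar4.0: penult P8 not 3rd/6th
  R2 @ bar5.0: F3/D4 M6 -> G3/G4 P8 similar
  R7 @ bar5.0: F4->B4 leap 6st
  R6 @ bar5.3: closes on M3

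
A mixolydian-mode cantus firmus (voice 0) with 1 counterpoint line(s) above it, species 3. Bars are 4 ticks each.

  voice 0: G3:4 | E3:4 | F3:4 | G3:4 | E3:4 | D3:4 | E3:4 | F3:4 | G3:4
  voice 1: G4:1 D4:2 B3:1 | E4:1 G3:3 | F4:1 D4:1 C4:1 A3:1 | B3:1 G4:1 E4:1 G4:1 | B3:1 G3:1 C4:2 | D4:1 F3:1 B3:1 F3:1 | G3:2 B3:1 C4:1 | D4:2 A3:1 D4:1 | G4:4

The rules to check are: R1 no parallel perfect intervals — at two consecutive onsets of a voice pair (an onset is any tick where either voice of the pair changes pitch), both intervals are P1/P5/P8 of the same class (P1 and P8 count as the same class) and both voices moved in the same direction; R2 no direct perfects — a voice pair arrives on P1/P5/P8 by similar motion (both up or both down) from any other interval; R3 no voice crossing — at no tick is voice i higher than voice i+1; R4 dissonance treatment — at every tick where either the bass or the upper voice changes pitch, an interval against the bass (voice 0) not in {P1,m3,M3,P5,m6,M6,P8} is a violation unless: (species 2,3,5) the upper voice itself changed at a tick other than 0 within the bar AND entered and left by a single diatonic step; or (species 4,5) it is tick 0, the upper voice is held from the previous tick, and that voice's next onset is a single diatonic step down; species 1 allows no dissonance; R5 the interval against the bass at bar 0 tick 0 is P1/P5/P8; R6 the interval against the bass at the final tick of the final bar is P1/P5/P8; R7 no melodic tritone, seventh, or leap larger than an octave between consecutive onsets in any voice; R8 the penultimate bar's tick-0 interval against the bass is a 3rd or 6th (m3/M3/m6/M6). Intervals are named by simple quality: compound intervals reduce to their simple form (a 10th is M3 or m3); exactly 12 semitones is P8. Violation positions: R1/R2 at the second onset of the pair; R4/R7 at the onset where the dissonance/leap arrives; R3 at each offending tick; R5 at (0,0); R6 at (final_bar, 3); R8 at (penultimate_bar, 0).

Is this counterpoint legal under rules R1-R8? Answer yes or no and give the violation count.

bar 0: v0=G3 v1=G4 (P8)
bar 1: v0=E3 v1=E4 (P8)
bar 2: v0=F3 v1=F4 (P8)
bar 3: v0=G3 v1=B3 (M3)
bar 4: v0=E3 v1=B3 (P5)
bar 5: v0=D3 v1=D4 (P8)
bar 6: v0=E3 v1=G3 (m3)
bar 7: v0=F3 v1=D4 (M6)
bar 8: v0=G3 v1=G4 (P8)
  R2 @ bar2.0: E3/G3 m3 -> F3/F4 P8 similar
  R7 @ bar2.0: G3->F4 leap 10st
  R2 @ bar4.0: G3/G4 P8 -> E3/B3 P5 similar
  R7 @ bar5.2: F3->B3 leap 6st
  R7 @ bar5.3: B3->F3 leap 6st
  R2 @ bar8.0: F3/D4 M6 -> G3/G4 P8 similar

No (6 violations)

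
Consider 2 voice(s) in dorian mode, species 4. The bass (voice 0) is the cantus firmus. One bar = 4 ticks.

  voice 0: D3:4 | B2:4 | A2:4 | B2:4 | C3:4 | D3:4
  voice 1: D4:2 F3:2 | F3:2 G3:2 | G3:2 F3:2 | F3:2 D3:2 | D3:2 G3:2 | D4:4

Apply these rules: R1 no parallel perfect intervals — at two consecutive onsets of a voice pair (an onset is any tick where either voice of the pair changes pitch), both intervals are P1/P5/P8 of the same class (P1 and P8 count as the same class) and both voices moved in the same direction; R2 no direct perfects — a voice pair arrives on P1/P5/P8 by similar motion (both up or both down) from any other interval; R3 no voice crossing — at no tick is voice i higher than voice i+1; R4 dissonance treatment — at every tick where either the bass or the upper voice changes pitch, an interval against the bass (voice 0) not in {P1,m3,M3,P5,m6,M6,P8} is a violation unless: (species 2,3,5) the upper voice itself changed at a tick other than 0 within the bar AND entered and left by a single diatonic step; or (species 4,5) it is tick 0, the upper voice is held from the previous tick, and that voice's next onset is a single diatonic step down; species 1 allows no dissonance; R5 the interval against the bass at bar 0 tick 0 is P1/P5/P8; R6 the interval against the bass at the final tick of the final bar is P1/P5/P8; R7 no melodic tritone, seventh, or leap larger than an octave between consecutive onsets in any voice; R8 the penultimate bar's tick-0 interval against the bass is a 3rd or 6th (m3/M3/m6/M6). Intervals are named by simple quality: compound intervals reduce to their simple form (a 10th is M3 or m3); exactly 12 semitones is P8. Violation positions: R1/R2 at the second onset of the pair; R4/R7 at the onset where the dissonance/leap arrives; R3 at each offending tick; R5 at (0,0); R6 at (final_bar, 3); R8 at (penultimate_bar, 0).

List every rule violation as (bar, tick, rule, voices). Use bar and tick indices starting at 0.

bar 0: v0=D3 v1=D4 downbeat P8
bar 1: v0=B2 v1=F3 downbeat TT
bar 2: v0=A2 v1=G3 downbeat m7
bar 3: v0=B2 v1=F3 downbeat TT
bar 4: v0=C3 v1=D3 downbeat M2
bar 5: v0=D3 v1=D4 downbeat P8
  -> R4 @ bar 1 tick 0 v(0, 1): B2/F3 TT untreated
  -> R4 @ bar 3 tick 0 v(0, 1): B2/F3 TT untreated
  -> R4 @ bar 4 tick 0 v(0, 1): C3/D3 M2 untreated
  -> R8 @ bar 4 tick 0 v(0, 1): penult M2 not 3rd/6th
  -> R2 @ bar 5 tick 0 v(0, 1): C3/G3 P5 -> D3/D4 P8 similar

(1, 0, R4, (0, 1))
(3, 0, R4, (0, 1))
(4, 0, R4, (0, 1))
(4, 0, R8, (0, 1))
(5, 0, R2, (0, 1))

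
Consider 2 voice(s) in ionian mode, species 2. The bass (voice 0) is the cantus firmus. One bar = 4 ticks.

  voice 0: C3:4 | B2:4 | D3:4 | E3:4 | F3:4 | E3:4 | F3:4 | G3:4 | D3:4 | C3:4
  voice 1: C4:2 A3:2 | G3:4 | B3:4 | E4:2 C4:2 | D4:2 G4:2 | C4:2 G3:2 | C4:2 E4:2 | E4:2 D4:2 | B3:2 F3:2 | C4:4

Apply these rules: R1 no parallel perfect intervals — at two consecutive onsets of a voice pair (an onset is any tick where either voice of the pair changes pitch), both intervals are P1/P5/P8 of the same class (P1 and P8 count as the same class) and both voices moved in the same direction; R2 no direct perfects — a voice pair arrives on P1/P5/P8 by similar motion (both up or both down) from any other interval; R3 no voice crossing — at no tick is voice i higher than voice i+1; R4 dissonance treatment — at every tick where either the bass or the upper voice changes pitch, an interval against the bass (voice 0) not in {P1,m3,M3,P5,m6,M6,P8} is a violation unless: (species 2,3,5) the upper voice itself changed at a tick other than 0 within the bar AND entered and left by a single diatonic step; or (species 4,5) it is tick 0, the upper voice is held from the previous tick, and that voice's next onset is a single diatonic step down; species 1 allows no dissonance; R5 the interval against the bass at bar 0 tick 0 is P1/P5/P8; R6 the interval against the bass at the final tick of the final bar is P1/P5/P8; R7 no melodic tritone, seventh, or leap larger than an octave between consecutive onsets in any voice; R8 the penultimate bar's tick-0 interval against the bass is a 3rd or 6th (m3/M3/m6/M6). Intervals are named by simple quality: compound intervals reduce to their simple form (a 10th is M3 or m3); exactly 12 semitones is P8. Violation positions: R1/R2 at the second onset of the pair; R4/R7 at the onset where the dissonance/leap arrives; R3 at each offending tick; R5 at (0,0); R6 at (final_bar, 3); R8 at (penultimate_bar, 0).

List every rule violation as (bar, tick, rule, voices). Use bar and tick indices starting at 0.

bar 0: v0=C3 v1=C4 downbeat P8
bar 1: v0=B2 v1=G3 downbeat m6
bar 2: v0=D3 v1=B3 downbeat M6
bar 3: v0=E3 v1=E4 downbeat P8
bar 4: v0=F3 v1=D4 downbeat M6
bar 5: v0=E3 v1=C4 downbeat m6
bar 6: v0=F3 v1=C4 downbeat P5
bar 7: v0=G3 v1=E4 downbeat M6
bar 8: v0=D3 v1=B3 downbeat M6
bar 9: v0=C3 v1=C4 downbeat P8
  -> R2 @ bar 3 tick 0 v(0, 1): D3/B3 M6 -> E3/E4 P8 similar
  -> R4 @ bar 4 tick 2 v(0, 1): F3/G4 M2 untreated
  -> R2 @ bar 6 tick 0 v(0, 1): E3/G3 m3 -> F3/C4 P5 similar
  -> R4 @ bar 6 tick 2 v(0, 1): F3/E4 M7 untreated
  -> R7 @ bar 8 tick 2 v(1,): B3->F3 leap 6st

(3, 0, R2, (0, 1))
(4, 2, R4, (0, 1))
(6, 0, R2, (0, 1))
(6, 2, R4, (0, 1))
(8, 2, R7, (1,))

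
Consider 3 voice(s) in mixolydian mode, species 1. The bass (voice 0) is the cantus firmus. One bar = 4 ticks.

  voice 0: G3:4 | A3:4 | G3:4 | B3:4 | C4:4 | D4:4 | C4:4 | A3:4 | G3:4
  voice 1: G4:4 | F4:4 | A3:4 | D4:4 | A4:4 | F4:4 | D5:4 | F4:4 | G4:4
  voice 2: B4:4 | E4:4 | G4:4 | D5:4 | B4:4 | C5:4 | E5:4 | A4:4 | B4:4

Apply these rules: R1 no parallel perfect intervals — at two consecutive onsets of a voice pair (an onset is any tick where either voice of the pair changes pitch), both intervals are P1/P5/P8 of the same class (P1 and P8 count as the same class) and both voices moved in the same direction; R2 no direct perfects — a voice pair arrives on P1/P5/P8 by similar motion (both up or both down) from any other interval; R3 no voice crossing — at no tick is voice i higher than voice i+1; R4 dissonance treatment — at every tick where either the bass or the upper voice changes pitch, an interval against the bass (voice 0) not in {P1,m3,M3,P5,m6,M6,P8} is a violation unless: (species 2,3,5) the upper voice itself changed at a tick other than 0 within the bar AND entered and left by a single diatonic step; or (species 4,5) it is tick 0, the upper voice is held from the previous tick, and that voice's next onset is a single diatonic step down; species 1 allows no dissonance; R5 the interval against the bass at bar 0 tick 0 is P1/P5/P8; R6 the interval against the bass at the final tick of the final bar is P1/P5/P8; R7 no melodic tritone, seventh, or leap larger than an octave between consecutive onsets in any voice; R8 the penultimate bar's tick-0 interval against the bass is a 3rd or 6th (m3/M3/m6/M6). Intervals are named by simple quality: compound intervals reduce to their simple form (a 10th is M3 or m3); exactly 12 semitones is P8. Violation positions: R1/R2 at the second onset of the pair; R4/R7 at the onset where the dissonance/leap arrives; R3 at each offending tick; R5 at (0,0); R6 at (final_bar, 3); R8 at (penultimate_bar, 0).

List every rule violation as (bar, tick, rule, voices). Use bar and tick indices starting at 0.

bar 0: v0=G3 v1=G4 v2=B4 downbeat M3
bar 1: v0=A3 v1=F4 v2=E4 downbeat P5
bar 2: v0=G3 v1=A3 v2=G4 downbeat P8
bar 3: v0=B3 v1=D4 v2=D5 downbeat m3
bar 4: v0=C4 v1=A4 v2=B4 downbeat M7
bar 5: v0=D4 v1=F4 v2=C5 downbeat m7
bar 6: v0=C4 v1=D5 v2=E5 downbeat M3
bar 7: v0=A3 v1=F4 v2=A4 downbeat P8
bar 8: v0=G3 v1=G4 v2=B4 downbeat M3
  -> R5 @ bar 0 tick 0 v(0, 2): opens on M3
  -> R3 @ bar 1 tick 0 v(1, 2): F4 above E4
  -> R3 @ bar 1 tick 1 v(1, 2): F4 above E4
  -> R3 @ bar 1 tick 2 v(1, 2): F4 above E4
  -> R3 @ bar 1 tick 3 v(1, 2): F4 above E4
  -> R4 @ bar 2 tick 0 v(0, 1): G3/A3 M2 untreated
  -> R2 @ bar 3 tick 0 v(1, 2): A3/G4 m7 -> D4/D5 P8 similar
  -> R4 @ bar 4 tick 0 v(0, 2): C4/B4 M7 untreated
  -> R4 @ bar 5 tick 0 v(0, 2): D4/C5 m7 untreated
  -> R4 @ bar 6 tick 0 v(0, 1): C4/D5 M2 untreated
  -> R2 @ bar 7 tick 0 v(0, 2): C4/E5 M3 -> A3/A4 P8 similar
  -> R8 @ bar 7 tick 0 v(0, 2): penult P8 not 3rd/6th
  -> R6 @ bar 8 tick 3 v(0, 2): closes on M3

(0, 0, R5, (0, 2))
(1, 0, R3, (1, 2))
(1, 1, R3, (1, 2))
(1, 2, R3, (1, 2))
(1, 3, R3, (1, 2))
(2, 0, R4, (0, 1))
(3, 0, R2, (1, 2))
(4, 0, R4, (0, 2))
(5, 0, R4, (0, 2))
(6, 0, R4, (0, 1))
(7, 0, R2, (0, 2))
(7, 0, R8, (0, 2))
(8, 3, R6, (0, 2))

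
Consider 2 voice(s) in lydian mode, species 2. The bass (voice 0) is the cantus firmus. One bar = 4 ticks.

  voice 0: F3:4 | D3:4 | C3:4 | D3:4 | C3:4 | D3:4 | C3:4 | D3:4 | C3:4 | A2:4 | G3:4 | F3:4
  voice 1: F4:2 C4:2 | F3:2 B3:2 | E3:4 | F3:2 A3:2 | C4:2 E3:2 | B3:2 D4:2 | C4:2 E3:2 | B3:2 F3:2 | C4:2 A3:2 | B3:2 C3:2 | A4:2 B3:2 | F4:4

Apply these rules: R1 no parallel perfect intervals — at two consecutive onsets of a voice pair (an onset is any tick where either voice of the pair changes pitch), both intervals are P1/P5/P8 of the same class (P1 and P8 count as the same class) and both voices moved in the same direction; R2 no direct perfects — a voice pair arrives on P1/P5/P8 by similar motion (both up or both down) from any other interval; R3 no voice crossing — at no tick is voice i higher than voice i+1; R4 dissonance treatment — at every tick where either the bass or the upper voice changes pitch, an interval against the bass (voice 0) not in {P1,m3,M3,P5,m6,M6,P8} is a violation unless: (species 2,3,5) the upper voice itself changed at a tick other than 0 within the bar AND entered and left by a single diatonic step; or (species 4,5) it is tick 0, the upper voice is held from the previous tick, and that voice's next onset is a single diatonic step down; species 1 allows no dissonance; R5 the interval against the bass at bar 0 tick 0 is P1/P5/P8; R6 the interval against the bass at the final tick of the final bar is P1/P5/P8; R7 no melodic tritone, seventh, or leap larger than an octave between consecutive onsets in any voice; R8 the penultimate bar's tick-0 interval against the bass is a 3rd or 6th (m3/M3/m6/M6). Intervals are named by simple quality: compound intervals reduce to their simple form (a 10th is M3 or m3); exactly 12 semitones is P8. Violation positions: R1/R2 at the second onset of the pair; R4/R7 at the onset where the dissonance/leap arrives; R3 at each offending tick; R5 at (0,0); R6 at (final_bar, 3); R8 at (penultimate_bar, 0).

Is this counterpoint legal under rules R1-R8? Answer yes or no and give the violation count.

bar 0: v0=F3 v1=F4 (P8)
bar 1: v0=D3 v1=F3 (m3)
bar 2: v0=C3 v1=E3 (M3)
bar 3: v0=D3 v1=F3 (m3)
bar 4: v0=C3 v1=C4 (P8)
bar 5: v0=D3 v1=B3 (M6)
bar 6: v0=C3 v1=C4 (P8)
bar 7: v0=D3 v1=B3 (M6)
bar 8: v0=C3 v1=C4 (P8)
bar 9: v0=A2 v1=B3 (M2)
bar 10: v0=G3 v1=A4 (M2)
bar 11: v0=F3 v1=F4 (P8)
  R7 @ bar1.2: F3->B3 leap 6st
  R1 @ bar6.0: D3/D4 P8 -> C3/C4 P8 similar
  R7 @ bar7.2: B3->F3 leap 6st
  R4 @ bar9.0: A2/B3 M2 untreated
  R7 @ bar9.2: B3->C3 leap 11st
  R4 @ bar10.0: G3/A4 M2 untreated
  R7 @ bar10.0: A2->G3 leap 10st
  R7 @ bar10.0: C3->A4 leap 21st
  R8 @ bar10.0: penult M2 not 3rd/6th
  R7 @ bar10.2: A4->B3 leap 10st
  R7 @ bar11.0: B3->F4 leap 6st

No (11 violations)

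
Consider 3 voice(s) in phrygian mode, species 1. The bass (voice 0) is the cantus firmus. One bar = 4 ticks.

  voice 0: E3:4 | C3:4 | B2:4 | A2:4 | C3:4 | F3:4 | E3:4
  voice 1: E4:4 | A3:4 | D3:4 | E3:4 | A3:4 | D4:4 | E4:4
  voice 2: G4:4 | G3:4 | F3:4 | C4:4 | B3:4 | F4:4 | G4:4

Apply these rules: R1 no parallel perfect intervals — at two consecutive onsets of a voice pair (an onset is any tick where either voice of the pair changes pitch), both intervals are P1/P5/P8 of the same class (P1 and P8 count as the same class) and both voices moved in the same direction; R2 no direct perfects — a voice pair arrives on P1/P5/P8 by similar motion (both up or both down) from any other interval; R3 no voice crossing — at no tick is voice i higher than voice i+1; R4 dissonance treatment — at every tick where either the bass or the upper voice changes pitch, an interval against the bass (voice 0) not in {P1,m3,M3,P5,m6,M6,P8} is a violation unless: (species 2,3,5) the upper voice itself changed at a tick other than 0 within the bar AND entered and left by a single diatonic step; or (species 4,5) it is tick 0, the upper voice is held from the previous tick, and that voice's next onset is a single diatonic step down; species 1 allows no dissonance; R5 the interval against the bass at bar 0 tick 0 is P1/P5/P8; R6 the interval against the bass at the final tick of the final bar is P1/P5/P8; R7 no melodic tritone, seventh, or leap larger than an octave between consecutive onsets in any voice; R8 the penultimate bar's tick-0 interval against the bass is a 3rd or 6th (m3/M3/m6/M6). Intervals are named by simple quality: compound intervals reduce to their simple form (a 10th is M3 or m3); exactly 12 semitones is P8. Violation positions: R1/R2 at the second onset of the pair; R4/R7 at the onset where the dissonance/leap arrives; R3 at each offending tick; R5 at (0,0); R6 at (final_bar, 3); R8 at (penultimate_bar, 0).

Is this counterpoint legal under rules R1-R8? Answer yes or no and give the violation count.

No (12 violations)

bar 0: v0=E3 v1=E4 v2=G4 (m3)
bar 1: v0=C3 v1=A3 v2=G3 (P5)
bar 2: v0=B2 v1=D3 v2=F3 (TT)
bar 3: v0=A2 v1=E3 v2=C4 (m3)
bar 4: v0=C3 v1=A3 v2=B3 (M7)
bar 5: v0=F3 v1=D4 v2=F4 (P8)
bar 6: v0=E3 v1=E4 v2=G4 (m3)
  R5 @ bar0.0: opens on m3
  R2 @ bar1.0: E3/G4 m3 -> C3/G3 P5 similar
  R3 @ bar1.0: A3 above G3
  R3 @ bar1.1: A3 above G3
  R3 @ bar1.2: A3 above G3
  R3 @ bar1.3: A3 above G3
  R4 @ bar2.0: B2/F3 TT untreated
  R4 @ bar4.0: C3/B3 M7 untreated
  R2 @ bar5.0: C3/B3 M7 -> F3/F4 P8 similar
  R7 @ bar5.0: B3->F4 leap 6st
  R8 @ bar5.0: penult P8 not 3rd/6th
  R6 @ bar6.3: closes on m3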